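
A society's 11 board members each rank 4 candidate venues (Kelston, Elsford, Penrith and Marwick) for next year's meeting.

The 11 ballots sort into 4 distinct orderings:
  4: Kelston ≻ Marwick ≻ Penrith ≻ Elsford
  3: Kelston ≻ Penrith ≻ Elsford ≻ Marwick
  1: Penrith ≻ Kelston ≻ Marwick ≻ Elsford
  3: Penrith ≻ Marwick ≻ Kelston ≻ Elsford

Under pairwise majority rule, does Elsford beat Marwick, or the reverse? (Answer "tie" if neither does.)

Ballots ranking Elsford above Marwick: 3.
Ballots ranking Marwick above Elsford: 11 − 3 = 8.
Marwick wins the head-to-head 8–3.

Marwick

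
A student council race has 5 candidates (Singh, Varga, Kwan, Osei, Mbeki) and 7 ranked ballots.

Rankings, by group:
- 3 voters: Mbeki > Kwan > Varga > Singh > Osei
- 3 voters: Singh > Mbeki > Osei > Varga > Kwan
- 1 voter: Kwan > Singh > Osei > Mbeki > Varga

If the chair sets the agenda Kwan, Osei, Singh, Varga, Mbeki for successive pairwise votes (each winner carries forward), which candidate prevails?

Round 1: Kwan vs Osei — 4–3, Kwan advances.
Round 2: Kwan vs Singh — 4–3, Kwan advances.
Round 3: Kwan vs Varga — 4–3, Kwan advances.
Round 4: Kwan vs Mbeki — 1–6, Mbeki advances.
The agenda winner is Mbeki.

Mbeki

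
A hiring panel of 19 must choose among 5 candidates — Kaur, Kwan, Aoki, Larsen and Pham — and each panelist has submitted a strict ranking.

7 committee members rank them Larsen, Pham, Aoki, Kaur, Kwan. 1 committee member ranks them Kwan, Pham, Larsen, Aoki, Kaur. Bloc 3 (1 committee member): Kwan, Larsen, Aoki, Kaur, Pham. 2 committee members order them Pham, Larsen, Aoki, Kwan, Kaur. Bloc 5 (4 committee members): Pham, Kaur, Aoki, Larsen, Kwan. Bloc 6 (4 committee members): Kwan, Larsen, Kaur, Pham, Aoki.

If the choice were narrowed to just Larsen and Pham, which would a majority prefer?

Larsen

Ballots ranking Larsen above Pham: 7 + 1 + 4 = 12.
Ballots ranking Pham above Larsen: 19 − 12 = 7.
Larsen wins the head-to-head 12–7.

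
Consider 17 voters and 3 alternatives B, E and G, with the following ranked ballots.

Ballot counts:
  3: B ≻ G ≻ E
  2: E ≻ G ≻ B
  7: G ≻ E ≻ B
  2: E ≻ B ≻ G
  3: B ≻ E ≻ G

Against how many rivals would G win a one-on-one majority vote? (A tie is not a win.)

G against each rival (17 voters):
G–B: G 9–8.
G vs E: G wins 10–7.
G beats B, E — 2 pairwise wins.

2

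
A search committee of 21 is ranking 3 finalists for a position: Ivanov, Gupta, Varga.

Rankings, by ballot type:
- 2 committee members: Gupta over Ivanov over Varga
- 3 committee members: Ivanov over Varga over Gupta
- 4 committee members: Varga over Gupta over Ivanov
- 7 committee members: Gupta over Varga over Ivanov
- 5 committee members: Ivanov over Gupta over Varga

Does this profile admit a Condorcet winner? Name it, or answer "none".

Check each pair by majority over 21 ballots:
Ivanov vs Gupta: 8 to 13, Gupta.
Ivanov–Varga: Varga 11–10.
Gupta vs Varga: Gupta wins 14–7.
Only Gupta has no losses; Gupta is the Condorcet winner.

Gupta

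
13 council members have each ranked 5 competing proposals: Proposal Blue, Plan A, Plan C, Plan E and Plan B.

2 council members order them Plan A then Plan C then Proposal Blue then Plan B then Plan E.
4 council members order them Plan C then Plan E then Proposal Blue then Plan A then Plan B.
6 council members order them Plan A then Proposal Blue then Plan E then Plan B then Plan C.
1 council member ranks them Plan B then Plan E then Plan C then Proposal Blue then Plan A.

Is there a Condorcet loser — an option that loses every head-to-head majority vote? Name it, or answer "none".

Head-to-head results (13 council members):
Proposal Blue vs Plan A: Plan A, 8–5.
Proposal Blue vs Plan C: Proposal Blue is ranked higher on 6 ballots, Plan C on 7. Plan C wins 7–6.
Proposal Blue vs Plan E: 8 to 5, Proposal Blue.
Proposal Blue vs Plan B: Proposal Blue, 12–1.
Plan A vs Plan C: Plan A, 8–5.
Plan A vs Plan E: Plan A, 8–5.
Plan A vs Plan B: 2+4+6 = 12 for Plan A, 1 for Plan B — Plan A by 12–1.
Plan C–Plan E: Plan E 7–6.
Plan C vs Plan B: 6 to 7, Plan B.
Plan E vs Plan B: 10 to 3, Plan E.
No option is winless: Proposal Blue beats Plan E; Plan A beats Proposal Blue; Plan C beats Proposal Blue; Plan E beats Plan C; Plan B beats Plan C. There is no Condorcet loser.

none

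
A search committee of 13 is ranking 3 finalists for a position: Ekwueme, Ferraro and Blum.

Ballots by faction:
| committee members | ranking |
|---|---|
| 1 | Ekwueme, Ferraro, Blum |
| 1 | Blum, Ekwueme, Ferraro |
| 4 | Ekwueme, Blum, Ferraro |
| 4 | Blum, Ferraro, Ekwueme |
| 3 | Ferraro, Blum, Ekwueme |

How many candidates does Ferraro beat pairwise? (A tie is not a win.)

Ferraro against each rival (13 committee members):
Ferraro vs Ekwueme: 7 to 6, Ferraro.
Ferraro vs Blum: 4 to 9, Blum.
Ferraro beats Ekwueme; loses to Blum — 1 pairwise win.

1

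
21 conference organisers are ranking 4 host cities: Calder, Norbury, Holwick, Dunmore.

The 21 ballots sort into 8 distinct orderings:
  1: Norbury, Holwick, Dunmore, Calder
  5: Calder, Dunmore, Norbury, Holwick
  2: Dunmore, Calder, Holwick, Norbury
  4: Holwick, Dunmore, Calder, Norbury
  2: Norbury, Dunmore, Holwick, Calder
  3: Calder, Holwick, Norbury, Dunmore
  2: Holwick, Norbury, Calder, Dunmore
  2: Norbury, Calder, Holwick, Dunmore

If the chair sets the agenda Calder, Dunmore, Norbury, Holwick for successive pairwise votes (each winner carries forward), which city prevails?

Calder

Round 1: Calder vs Dunmore — 12–9, Calder advances.
Round 2: Calder vs Norbury — 14–7, Calder advances.
Round 3: Calder vs Holwick — 12–9, Calder advances.
The agenda winner is Calder.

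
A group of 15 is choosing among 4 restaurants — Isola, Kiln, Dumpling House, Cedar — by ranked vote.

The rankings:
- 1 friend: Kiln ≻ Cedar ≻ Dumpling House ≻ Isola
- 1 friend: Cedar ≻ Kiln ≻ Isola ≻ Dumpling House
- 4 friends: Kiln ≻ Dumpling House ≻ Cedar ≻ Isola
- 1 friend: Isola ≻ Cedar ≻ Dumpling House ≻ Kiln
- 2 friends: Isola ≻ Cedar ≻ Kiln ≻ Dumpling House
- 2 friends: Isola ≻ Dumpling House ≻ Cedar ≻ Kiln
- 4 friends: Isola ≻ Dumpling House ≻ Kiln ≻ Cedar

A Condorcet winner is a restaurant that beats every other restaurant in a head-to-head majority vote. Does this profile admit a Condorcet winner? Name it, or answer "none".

Isola

Pairwise majorities:
Isola–Kiln: Isola 9–6.
Isola–Dumpling House: Isola 10–5.
Isola vs Cedar: Isola, 9–6.
Kiln vs Dumpling House: Kiln, 8–7.
Kiln vs Cedar: Kiln, 9–6.
Dumpling House vs Cedar: Dumpling House, 10–5.
Isola wins every pairwise contest, so Isola is the Condorcet winner.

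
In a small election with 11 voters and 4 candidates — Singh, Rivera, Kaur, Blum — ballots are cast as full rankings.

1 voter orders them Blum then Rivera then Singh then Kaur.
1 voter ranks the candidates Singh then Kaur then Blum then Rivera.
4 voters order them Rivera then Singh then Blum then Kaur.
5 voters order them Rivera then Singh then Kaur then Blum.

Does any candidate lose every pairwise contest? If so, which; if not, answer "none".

Blum

Head-to-head results (11 voters):
Singh vs Rivera: Rivera, 10–1.
Singh vs Kaur: Singh, 11–0.
Singh vs Blum: Singh is ranked higher on 1+4+5 = 10 ballots, Blum on 1. Singh wins 10–1.
Rivera vs Kaur: Rivera preferred on 1+4+5 = 10 ballots; Rivera wins 10–1.
Rivera–Blum: Rivera 9–2.
Kaur vs Blum: Kaur is ranked higher on 1+5 = 6 ballots, Blum on 5. Kaur wins 6–5.
Blum is beaten in every head-to-head and is the Condorcet loser.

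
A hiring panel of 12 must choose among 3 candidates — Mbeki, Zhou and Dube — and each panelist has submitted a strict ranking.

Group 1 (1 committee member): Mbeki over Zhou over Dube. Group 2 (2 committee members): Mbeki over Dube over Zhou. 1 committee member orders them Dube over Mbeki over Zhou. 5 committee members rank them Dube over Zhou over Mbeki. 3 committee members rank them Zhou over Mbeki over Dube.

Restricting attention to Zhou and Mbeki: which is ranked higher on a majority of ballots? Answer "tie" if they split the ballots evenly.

Zhou

Ballots ranking Zhou above Mbeki: 5 + 3 = 8.
Ballots ranking Mbeki above Zhou: 12 − 8 = 4.
Zhou wins the head-to-head 8–4.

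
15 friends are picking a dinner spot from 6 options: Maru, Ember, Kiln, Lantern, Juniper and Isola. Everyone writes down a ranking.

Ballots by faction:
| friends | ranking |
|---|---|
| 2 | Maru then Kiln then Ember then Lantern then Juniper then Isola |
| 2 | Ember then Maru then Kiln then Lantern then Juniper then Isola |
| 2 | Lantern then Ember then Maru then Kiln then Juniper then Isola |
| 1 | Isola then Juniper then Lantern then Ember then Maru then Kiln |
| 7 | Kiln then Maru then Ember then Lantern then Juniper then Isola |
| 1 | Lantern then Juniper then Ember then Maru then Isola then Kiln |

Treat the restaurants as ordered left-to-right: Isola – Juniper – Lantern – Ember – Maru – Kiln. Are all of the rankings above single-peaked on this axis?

Axis positions: Isola=1, Juniper=2, Lantern=3, Ember=4, Maru=5, Kiln=6.
Faction 1 (peak Maru at position 5): ranking walks positions 5-6-4-3-2-1, expanding outward from the peak — single-peaked.
Faction 2 (peak Ember at position 4): ranking walks positions 4-5-6-3-2-1, expanding outward from the peak — single-peaked.
Faction 3 (peak Lantern at position 3): ranking walks positions 3-4-5-6-2-1, expanding outward from the peak — single-peaked.
Faction 4 (peak Isola at position 1): ranking walks positions 1-2-3-4-5-6, expanding outward from the peak — single-peaked.
Faction 5 (peak Kiln at position 6): ranking walks positions 6-5-4-3-2-1, expanding outward from the peak — single-peaked.
Faction 6 (peak Lantern at position 3): ranking walks positions 3-2-4-5-1-6, expanding outward from the peak — single-peaked.
Every ranking is single-peaked on this axis.

yes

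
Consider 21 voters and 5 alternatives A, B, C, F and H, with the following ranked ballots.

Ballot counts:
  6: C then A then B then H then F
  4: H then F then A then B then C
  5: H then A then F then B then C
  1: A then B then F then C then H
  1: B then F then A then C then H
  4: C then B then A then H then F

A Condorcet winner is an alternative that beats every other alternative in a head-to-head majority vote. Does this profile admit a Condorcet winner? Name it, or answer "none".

A

Head-to-head results (21 voters):
A vs B: A wins 16–5.
A–C: A 11–10.
A vs F: 6+5+1+4 = 16 for A, 5 for F — A by 16–5.
A vs H: A, 12–9.
B–C: B 11–10.
B vs F: B preferred on 6+1+1+4 = 12 ballots; B wins 12–9.
B vs H: B is ranked higher on 6+1+1+4 = 12 ballots, H on 9. B wins 12–9.
C vs F: F, 11–10.
C vs H: 12 to 9, C.
F vs H: F preferred on 1+1 = 2 ballots; H wins 19–2.
A beats each of B, C, F, H — A is the Condorcet winner.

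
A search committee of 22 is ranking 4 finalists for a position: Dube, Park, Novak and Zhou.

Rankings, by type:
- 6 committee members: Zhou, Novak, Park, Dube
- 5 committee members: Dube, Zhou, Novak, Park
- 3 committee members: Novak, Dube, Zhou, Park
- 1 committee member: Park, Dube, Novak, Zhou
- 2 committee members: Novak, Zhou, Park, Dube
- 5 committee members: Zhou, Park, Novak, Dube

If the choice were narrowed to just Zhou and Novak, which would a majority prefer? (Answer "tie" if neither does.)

Zhou

Ballots ranking Zhou above Novak: 6 + 5 + 5 = 16.
Ballots ranking Novak above Zhou: 22 − 16 = 6.
Zhou wins the head-to-head 16–6.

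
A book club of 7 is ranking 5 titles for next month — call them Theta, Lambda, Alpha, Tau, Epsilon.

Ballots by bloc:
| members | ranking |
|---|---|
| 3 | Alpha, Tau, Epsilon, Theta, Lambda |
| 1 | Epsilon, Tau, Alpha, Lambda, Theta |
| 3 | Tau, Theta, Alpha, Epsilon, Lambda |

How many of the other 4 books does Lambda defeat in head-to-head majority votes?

0

Lambda against each rival (7 members):
Lambda vs Theta: 1 to 6, Theta.
Lambda vs Alpha: 0 to 7, Alpha.
Lambda vs Tau: Tau wins 7–0.
Lambda vs Epsilon: Epsilon wins 7–0.
Lambda beats no one; loses to Theta, Alpha, Tau, Epsilon — 0 pairwise wins.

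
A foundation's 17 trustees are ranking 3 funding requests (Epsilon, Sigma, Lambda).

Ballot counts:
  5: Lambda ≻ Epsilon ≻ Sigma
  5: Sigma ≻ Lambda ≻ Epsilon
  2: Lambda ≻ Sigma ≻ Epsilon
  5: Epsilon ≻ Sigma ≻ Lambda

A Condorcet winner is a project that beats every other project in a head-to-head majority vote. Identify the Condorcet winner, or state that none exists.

none

Head-to-head results (17 reviewers):
Epsilon vs Sigma: Epsilon, 10–7.
Epsilon vs Lambda: Lambda wins 12–5.
Sigma–Lambda: Sigma 10–7.
Every project loses at least once (Epsilon loses to Lambda; Sigma loses to Epsilon; Lambda loses to Sigma). The majority relation contains the cycle Epsilon beats Sigma beats Lambda beats Epsilon, so there is no Condorcet winner.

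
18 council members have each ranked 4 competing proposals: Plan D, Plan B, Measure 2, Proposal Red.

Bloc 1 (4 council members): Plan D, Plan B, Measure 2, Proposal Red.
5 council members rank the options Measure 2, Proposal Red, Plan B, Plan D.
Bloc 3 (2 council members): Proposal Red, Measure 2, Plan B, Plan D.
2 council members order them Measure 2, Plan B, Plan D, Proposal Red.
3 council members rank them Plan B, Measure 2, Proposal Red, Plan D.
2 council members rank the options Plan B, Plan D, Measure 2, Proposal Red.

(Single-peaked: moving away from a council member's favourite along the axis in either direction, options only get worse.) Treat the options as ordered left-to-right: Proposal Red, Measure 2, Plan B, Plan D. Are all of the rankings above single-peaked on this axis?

Axis positions: Proposal Red=1, Measure 2=2, Plan B=3, Plan D=4.
Bloc 1 (peak Plan D at position 4): ranking walks positions 4-3-2-1, expanding outward from the peak — single-peaked.
Bloc 2 (peak Measure 2 at position 2): ranking walks positions 2-1-3-4, expanding outward from the peak — single-peaked.
Bloc 3 (peak Proposal Red at position 1): ranking walks positions 1-2-3-4, expanding outward from the peak — single-peaked.
Bloc 4 (peak Measure 2 at position 2): ranking walks positions 2-3-4-1, expanding outward from the peak — single-peaked.
Bloc 5 (peak Plan B at position 3): ranking walks positions 3-2-1-4, expanding outward from the peak — single-peaked.
Bloc 6 (peak Plan B at position 3): ranking walks positions 3-4-2-1, expanding outward from the peak — single-peaked.
Every ranking is single-peaked on this axis.

yes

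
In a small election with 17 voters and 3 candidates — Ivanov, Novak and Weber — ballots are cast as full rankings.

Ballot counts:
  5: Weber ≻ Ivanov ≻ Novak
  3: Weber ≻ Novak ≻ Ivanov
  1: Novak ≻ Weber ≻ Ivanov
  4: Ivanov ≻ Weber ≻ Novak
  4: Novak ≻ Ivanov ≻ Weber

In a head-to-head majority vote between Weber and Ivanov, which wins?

Ballots ranking Weber above Ivanov: 5 + 3 + 1 = 9.
Ballots ranking Ivanov above Weber: 17 − 9 = 8.
Weber wins the head-to-head 9–8.

Weber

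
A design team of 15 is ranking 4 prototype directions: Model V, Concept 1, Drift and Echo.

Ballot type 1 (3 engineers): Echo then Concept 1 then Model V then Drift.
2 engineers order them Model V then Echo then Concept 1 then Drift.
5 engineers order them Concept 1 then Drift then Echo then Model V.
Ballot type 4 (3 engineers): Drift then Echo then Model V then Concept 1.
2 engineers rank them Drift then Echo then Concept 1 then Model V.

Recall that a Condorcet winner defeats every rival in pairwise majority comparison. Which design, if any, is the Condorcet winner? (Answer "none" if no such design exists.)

Head-to-head results (15 engineers):
Model V vs Concept 1: Model V is ranked higher on 2+3 = 5 ballots, Concept 1 on 10. Concept 1 wins 10–5.
Model V vs Drift: 5 to 10, Drift.
Model V vs Echo: Model V preferred on 2 ballots; Echo wins 13–2.
Concept 1 vs Drift: Concept 1, 10–5.
Concept 1 vs Echo: Concept 1 preferred on 5 ballots; Echo wins 10–5.
Drift vs Echo: Drift wins 10–5.
Every design loses at least once (Model V loses to Concept 1; Concept 1 loses to Echo; Drift loses to Concept 1; Echo loses to Drift). The majority relation contains the cycle Concept 1 beats Drift beats Echo beats Concept 1, so there is no Condorcet winner.

none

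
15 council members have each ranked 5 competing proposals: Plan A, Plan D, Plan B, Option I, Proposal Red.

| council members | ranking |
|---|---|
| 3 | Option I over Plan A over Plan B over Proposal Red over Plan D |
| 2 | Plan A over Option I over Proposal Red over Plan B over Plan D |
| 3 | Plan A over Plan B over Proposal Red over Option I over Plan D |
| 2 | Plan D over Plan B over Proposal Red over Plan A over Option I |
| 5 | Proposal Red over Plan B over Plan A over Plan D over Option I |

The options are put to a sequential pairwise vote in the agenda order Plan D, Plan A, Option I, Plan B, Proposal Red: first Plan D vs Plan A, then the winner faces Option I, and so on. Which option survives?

Plan A

Round 1: Plan D vs Plan A — 2–13, Plan A advances.
Round 2: Plan A vs Option I — 12–3, Plan A advances.
Round 3: Plan A vs Plan B — 8–7, Plan A advances.
Round 4: Plan A vs Proposal Red — 8–7, Plan A advances.
The agenda winner is Plan A.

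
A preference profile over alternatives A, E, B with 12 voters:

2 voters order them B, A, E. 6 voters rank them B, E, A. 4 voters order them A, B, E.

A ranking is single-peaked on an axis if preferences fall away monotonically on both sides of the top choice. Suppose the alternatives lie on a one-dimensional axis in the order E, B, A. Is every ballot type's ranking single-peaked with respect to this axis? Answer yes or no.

yes

Axis positions: E=1, B=2, A=3.
Ballot type 1 (peak B at position 2): ranking walks positions 2-3-1, expanding outward from the peak — single-peaked.
Ballot type 2 (peak B at position 2): ranking walks positions 2-1-3, expanding outward from the peak — single-peaked.
Ballot type 3 (peak A at position 3): ranking walks positions 3-2-1, expanding outward from the peak — single-peaked.
Every ranking is single-peaked on this axis.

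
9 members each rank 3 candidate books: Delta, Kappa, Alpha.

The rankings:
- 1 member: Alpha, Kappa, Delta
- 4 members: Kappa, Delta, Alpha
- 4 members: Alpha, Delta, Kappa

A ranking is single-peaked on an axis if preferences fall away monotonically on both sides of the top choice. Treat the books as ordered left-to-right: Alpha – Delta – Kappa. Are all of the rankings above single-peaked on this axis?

no

Axis positions: Alpha=1, Delta=2, Kappa=3.
Ballot type 1: ranking walks positions 1-3-2; Kappa is ranked above Delta even though Delta lies between Kappa and the peak Alpha on the axis — preferences dip and rise again. Not single-peaked.
Ballot type 2 (peak Kappa at position 3): ranking walks positions 3-2-1, expanding outward from the peak — single-peaked.
Ballot type 3 (peak Alpha at position 1): ranking walks positions 1-2-3, expanding outward from the peak — single-peaked.
Ballot type 1 violates single-peakedness, so the profile is not single-peaked on this axis.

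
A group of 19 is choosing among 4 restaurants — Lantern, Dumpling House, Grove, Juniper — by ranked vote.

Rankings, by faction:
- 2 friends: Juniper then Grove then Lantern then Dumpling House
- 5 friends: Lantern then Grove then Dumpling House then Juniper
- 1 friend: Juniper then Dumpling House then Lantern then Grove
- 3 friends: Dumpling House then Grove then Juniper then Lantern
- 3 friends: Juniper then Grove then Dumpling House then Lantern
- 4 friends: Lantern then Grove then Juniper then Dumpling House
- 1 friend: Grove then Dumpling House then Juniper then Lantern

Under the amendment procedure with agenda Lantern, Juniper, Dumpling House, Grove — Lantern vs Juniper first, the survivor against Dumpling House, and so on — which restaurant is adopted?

Round 1: Lantern vs Juniper — 9–10, Juniper advances.
Round 2: Juniper vs Dumpling House — 10–9, Juniper advances.
Round 3: Juniper vs Grove — 6–13, Grove advances.
The agenda winner is Grove.

Grove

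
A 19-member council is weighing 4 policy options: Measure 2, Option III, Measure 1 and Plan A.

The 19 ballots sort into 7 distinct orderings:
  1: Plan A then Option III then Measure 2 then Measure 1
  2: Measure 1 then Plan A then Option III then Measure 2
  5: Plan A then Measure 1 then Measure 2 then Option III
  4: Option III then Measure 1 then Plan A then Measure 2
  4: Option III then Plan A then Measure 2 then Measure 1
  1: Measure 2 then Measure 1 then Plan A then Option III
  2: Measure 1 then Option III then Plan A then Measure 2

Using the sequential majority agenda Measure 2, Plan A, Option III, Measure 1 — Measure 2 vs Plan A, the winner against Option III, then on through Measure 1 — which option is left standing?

Round 1: Measure 2 vs Plan A — 1–18, Plan A advances.
Round 2: Plan A vs Option III — 9–10, Option III advances.
Round 3: Option III vs Measure 1 — 9–10, Measure 1 advances.
The agenda winner is Measure 1.

Measure 1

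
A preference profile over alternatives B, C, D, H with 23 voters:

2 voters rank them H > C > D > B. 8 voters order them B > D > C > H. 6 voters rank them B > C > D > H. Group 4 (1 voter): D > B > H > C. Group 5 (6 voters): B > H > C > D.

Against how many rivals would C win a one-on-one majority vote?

C against each rival (23 voters):
C–B: B 21–2.
C vs D: C preferred on 2+6+6 = 14 ballots; C wins 14–9.
C–H: C 14–9.
C beats D, H; loses to B — 2 pairwise wins.

2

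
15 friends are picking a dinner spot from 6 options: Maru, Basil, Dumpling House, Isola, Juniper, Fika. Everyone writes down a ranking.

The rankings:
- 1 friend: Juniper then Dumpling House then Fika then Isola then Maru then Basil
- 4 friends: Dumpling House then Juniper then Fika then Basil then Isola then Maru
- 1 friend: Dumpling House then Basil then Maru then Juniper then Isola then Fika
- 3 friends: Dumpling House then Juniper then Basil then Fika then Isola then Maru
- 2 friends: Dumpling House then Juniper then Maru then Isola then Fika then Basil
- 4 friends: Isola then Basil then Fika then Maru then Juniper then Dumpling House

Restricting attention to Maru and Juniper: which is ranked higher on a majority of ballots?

Ballots ranking Maru above Juniper: 1 + 4 = 5.
Ballots ranking Juniper above Maru: 15 − 5 = 10.
Juniper wins the head-to-head 10–5.

Juniper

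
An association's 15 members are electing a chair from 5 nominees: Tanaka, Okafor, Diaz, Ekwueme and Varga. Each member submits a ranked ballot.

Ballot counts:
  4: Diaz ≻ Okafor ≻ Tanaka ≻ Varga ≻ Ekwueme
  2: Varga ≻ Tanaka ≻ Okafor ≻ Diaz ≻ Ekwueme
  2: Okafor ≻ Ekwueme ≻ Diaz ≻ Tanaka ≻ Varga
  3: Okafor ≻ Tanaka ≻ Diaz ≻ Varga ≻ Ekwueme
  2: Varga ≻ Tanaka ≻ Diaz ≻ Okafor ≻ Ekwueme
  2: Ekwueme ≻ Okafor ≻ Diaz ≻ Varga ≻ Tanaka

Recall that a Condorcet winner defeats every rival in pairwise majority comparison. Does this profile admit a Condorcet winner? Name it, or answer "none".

Check each pair by majority over 15 ballots:
Tanaka vs Okafor: Okafor, 11–4.
Tanaka vs Diaz: Diaz, 8–7.
Tanaka vs Ekwueme: Tanaka, 11–4.
Tanaka vs Varga: Tanaka, 9–6.
Okafor vs Diaz: Okafor wins 9–6.
Okafor vs Ekwueme: Okafor, 13–2.
Okafor vs Varga: Okafor, 11–4.
Diaz vs Ekwueme: Diaz, 11–4.
Diaz vs Varga: Diaz, 11–4.
Ekwueme vs Varga: Varga, 11–4.
Okafor wins every pairwise contest, so Okafor is the Condorcet winner.

Okafor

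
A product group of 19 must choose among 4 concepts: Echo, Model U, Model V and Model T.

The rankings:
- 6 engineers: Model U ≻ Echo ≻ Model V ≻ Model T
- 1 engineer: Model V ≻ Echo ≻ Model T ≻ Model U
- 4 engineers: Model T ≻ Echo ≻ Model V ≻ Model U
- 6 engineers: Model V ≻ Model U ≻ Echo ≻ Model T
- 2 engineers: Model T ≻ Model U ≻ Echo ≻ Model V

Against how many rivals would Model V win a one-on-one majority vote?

2

Model V against each rival (19 engineers):
Model V vs Echo: Model V preferred on 1+6 = 7 ballots; Echo wins 12–7.
Model V–Model U: Model V 11–8.
Model V vs Model T: Model V preferred on 6+1+6 = 13 ballots; Model V wins 13–6.
Model V beats Model U, Model T; loses to Echo — 2 pairwise wins.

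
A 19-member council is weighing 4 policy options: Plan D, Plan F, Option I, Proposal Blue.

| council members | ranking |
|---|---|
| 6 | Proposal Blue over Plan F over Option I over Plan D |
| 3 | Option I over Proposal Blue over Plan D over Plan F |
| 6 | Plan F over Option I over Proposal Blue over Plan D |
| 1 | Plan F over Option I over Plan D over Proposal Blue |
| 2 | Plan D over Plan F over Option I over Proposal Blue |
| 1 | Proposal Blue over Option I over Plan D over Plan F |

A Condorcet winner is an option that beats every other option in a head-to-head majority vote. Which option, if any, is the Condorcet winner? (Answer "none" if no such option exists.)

none

Check each pair by majority over 19 ballots:
Plan D vs Plan F: Plan F, 13–6.
Plan D–Option I: Option I 17–2.
Plan D–Proposal Blue: Proposal Blue 16–3.
Plan F vs Option I: Plan F wins 15–4.
Plan F vs Proposal Blue: Proposal Blue, 10–9.
Option I vs Proposal Blue: Option I wins 12–7.
No option is unbeaten: Plan D loses to Plan F; Plan F loses to Proposal Blue; Option I loses to Plan F; Proposal Blue loses to Option I. In particular Plan F → Option I → Proposal Blue → Plan F is a majority cycle — no Condorcet winner exists.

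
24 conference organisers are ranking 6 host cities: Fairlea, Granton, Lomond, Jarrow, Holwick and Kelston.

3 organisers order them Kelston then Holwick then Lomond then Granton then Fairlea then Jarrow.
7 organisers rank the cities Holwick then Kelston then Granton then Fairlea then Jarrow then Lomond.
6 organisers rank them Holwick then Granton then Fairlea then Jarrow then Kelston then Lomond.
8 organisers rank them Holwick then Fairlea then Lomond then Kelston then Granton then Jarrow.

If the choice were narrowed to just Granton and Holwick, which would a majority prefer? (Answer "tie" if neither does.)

No ballot ranks Granton above Holwick: 0.
Ballots ranking Holwick above Granton: 24 − 0 = 24.
Holwick wins the head-to-head 24–0.

Holwick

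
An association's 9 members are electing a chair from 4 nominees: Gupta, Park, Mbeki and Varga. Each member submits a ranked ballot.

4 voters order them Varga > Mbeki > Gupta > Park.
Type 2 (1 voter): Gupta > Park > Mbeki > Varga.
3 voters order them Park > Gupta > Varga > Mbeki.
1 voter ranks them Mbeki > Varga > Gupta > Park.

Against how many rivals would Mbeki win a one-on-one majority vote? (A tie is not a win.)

2

Mbeki against each rival (9 voters):
Mbeki vs Gupta: Mbeki wins 5–4.
Mbeki–Park: Mbeki 5–4.
Mbeki vs Varga: Varga, 7–2.
Mbeki beats Gupta, Park; loses to Varga — 2 pairwise wins.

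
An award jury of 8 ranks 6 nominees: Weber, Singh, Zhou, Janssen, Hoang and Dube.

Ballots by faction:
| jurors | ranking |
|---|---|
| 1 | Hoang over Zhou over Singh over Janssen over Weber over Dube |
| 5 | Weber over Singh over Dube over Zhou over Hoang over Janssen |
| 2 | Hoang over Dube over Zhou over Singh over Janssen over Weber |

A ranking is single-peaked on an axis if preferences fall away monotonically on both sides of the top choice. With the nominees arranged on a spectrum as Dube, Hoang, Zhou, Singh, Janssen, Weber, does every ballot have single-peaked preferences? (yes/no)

no

Axis positions: Dube=1, Hoang=2, Zhou=3, Singh=4, Janssen=5, Weber=6.
Faction 1 (peak Hoang at position 2): ranking walks positions 2-3-4-5-6-1, expanding outward from the peak — single-peaked.
Faction 2: ranking walks positions 6-4-1-3-2-5; Singh is ranked above Janssen even though Janssen lies between Singh and the peak Weber on the axis — preferences dip and rise again. Not single-peaked.
Faction 3 (peak Hoang at position 2): ranking walks positions 2-1-3-4-5-6, expanding outward from the peak — single-peaked.
Faction 2 violates single-peakedness, so the profile is not single-peaked on this axis.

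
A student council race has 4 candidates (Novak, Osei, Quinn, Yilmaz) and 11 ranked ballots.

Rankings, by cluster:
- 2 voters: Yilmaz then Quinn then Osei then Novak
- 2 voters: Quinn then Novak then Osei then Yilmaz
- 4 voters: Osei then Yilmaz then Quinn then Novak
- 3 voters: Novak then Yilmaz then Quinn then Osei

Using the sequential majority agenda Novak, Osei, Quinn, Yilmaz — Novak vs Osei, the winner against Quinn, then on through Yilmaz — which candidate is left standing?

Yilmaz

Round 1: Novak vs Osei — 5–6, Osei advances.
Round 2: Osei vs Quinn — 4–7, Quinn advances.
Round 3: Quinn vs Yilmaz — 2–9, Yilmaz advances.
Yilmaz survives the agenda.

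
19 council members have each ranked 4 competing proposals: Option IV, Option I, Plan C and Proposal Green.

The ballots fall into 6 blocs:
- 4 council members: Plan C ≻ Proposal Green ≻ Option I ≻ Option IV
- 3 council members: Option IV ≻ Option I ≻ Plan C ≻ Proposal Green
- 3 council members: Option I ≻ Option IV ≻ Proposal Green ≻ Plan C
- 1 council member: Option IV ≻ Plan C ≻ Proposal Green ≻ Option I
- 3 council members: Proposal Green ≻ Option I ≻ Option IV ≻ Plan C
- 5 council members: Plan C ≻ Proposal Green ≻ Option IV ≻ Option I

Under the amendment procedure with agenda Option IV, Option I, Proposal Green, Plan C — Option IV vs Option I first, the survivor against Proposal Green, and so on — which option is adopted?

Plan C

Round 1: Option IV vs Option I — 9–10, Option I advances.
Round 2: Option I vs Proposal Green — 6–13, Proposal Green advances.
Round 3: Proposal Green vs Plan C — 6–13, Plan C advances.
The agenda winner is Plan C.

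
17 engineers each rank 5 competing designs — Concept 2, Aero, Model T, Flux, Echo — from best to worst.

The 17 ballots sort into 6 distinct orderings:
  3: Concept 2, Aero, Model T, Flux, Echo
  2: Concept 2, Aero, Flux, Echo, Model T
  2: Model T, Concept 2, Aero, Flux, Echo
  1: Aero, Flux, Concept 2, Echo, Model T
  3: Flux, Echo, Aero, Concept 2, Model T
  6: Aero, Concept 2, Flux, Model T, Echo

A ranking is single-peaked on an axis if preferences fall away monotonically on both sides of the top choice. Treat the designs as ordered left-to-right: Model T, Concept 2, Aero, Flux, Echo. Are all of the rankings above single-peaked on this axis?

Axis positions: Model T=1, Concept 2=2, Aero=3, Flux=4, Echo=5.
Bloc 1 (peak Concept 2 at position 2): ranking walks positions 2-3-1-4-5, expanding outward from the peak — single-peaked.
Bloc 2 (peak Concept 2 at position 2): ranking walks positions 2-3-4-5-1, expanding outward from the peak — single-peaked.
Bloc 3 (peak Model T at position 1): ranking walks positions 1-2-3-4-5, expanding outward from the peak — single-peaked.
Bloc 4 (peak Aero at position 3): ranking walks positions 3-4-2-5-1, expanding outward from the peak — single-peaked.
Bloc 5 (peak Flux at position 4): ranking walks positions 4-5-3-2-1, expanding outward from the peak — single-peaked.
Bloc 6 (peak Aero at position 3): ranking walks positions 3-2-4-1-5, expanding outward from the peak — single-peaked.
Every ranking is single-peaked on this axis.

yes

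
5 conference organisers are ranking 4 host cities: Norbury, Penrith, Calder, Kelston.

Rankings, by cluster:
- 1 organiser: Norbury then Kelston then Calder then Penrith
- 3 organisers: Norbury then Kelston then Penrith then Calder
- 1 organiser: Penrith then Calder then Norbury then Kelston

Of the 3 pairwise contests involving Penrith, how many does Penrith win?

Penrith against each rival (5 organisers):
Penrith vs Norbury: Penrith is ranked higher on 1 ballot, Norbury on 4. Norbury wins 4–1.
Penrith vs Calder: Penrith, 4–1.
Penrith vs Kelston: Penrith is ranked higher on 1 ballot, Kelston on 4. Kelston wins 4–1.
Penrith beats Calder; loses to Norbury, Kelston — 1 pairwise win.

1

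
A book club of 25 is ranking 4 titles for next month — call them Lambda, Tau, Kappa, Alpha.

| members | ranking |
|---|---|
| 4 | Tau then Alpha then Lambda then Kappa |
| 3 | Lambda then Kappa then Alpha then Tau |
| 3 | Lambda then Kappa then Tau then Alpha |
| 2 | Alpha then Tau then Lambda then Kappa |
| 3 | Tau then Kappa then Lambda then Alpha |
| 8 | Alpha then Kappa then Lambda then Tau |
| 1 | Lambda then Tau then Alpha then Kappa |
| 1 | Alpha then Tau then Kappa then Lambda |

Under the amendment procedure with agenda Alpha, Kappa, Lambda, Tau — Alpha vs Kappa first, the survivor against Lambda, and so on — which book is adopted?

Round 1: Alpha vs Kappa — 16–9, Alpha advances.
Round 2: Alpha vs Lambda — 15–10, Alpha advances.
Round 3: Alpha vs Tau — 14–11, Alpha advances.
Alpha survives the agenda.

Alpha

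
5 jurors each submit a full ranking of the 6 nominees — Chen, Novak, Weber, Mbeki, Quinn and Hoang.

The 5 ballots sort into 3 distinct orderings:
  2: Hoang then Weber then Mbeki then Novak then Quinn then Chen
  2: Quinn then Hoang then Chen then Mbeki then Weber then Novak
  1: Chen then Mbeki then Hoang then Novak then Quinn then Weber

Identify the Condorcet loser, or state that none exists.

Pairwise majorities:
Chen–Novak: Chen 3–2.
Chen vs Weber: 3 to 2, Chen.
Chen vs Mbeki: 3 to 2, Chen.
Chen vs Quinn: Chen is ranked higher on 1 ballot, Quinn on 4. Quinn wins 4–1.
Chen–Hoang: Hoang 4–1.
Novak–Weber: Weber 4–1.
Novak vs Mbeki: 0 for Novak, 5 for Mbeki — Mbeki by 5–0.
Novak–Quinn: Novak 3–2.
Novak vs Hoang: 0 for Novak, 5 for Hoang — Hoang by 5–0.
Weber vs Mbeki: Weber is ranked higher on 2 ballots, Mbeki on 3. Mbeki wins 3–2.
Weber–Quinn: Quinn 3–2.
Weber vs Hoang: 0 to 5, Hoang.
Mbeki–Quinn: Mbeki 3–2.
Mbeki vs Hoang: Hoang, 4–1.
Quinn vs Hoang: Hoang wins 3–2.
Every nominee wins at least one matchup (Chen beats Novak; Novak beats Quinn; Weber beats Novak; Mbeki beats Novak; Quinn beats Chen; Hoang beats Chen), so there is no Condorcet loser.

none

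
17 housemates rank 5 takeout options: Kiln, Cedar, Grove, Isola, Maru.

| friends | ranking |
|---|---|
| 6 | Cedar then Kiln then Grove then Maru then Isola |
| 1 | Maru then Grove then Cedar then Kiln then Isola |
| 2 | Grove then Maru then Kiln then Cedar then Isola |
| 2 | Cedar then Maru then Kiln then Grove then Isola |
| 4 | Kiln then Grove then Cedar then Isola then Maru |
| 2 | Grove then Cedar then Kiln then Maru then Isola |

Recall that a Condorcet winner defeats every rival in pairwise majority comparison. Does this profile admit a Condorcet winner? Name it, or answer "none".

Head-to-head results (17 friends):
Kiln vs Cedar: 2+4 = 6 for Kiln, 11 for Cedar — Cedar by 11–6.
Kiln vs Grove: 6+2+4 = 12 for Kiln, 5 for Grove — Kiln by 12–5.
Kiln vs Isola: Kiln preferred on 6+1+2+2+4+2 = 17 ballots; Kiln wins 17–0.
Kiln vs Maru: 6+4+2 = 12 for Kiln, 5 for Maru — Kiln by 12–5.
Cedar vs Grove: Cedar preferred on 6+2 = 8 ballots; Grove wins 9–8.
Cedar vs Isola: 6+1+2+2+4+2 = 17 for Cedar, 0 for Isola — Cedar by 17–0.
Cedar vs Maru: Cedar preferred on 6+2+4+2 = 14 ballots; Cedar wins 14–3.
Grove vs Isola: Grove is ranked higher on 6+1+2+2+4+2 = 17 ballots, Isola on 0. Grove wins 17–0.
Grove vs Maru: 6+2+4+2 = 14 for Grove, 3 for Maru — Grove by 14–3.
Isola vs Maru: Isola is ranked higher on 4 ballots, Maru on 13. Maru wins 13–4.
No restaurant is unbeaten: Kiln loses to Cedar; Cedar loses to Grove; Grove loses to Kiln; Isola loses to Kiln; Maru loses to Kiln. In particular Kiln > Grove > Cedar > Kiln is a majority cycle — no Condorcet winner exists.

none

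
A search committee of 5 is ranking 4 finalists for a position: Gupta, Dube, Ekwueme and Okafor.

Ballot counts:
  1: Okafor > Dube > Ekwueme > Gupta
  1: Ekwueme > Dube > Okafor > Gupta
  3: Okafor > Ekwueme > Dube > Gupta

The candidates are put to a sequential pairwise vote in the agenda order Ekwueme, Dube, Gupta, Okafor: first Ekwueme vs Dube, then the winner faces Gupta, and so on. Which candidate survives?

Round 1: Ekwueme vs Dube — 4–1, Ekwueme advances.
Round 2: Ekwueme vs Gupta — 5–0, Ekwueme advances.
Round 3: Ekwueme vs Okafor — 1–4, Okafor advances.
The agenda winner is Okafor.

Okafor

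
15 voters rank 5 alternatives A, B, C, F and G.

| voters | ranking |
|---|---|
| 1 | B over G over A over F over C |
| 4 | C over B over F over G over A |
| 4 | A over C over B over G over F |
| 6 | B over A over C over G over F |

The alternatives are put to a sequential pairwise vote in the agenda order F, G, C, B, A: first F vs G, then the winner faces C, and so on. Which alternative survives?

Round 1: F vs G — 4–11, G advances.
Round 2: G vs C — 1–14, C advances.
Round 3: C vs B — 8–7, C advances.
Round 4: C vs A — 4–11, A advances.
A survives the agenda.

A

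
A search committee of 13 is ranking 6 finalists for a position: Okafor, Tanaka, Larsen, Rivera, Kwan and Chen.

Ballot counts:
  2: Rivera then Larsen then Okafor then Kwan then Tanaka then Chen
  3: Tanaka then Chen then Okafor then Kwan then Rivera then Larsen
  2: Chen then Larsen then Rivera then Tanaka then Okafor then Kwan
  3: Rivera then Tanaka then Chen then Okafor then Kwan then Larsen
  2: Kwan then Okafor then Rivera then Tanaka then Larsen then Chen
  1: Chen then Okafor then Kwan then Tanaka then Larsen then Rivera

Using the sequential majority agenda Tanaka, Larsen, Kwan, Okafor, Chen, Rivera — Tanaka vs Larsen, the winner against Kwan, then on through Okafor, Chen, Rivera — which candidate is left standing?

Rivera

Round 1: Tanaka vs Larsen — 9–4, Tanaka advances.
Round 2: Tanaka vs Kwan — 8–5, Tanaka advances.
Round 3: Tanaka vs Okafor — 8–5, Tanaka advances.
Round 4: Tanaka vs Chen — 10–3, Tanaka advances.
Round 5: Tanaka vs Rivera — 4–9, Rivera advances.
Rivera survives the agenda.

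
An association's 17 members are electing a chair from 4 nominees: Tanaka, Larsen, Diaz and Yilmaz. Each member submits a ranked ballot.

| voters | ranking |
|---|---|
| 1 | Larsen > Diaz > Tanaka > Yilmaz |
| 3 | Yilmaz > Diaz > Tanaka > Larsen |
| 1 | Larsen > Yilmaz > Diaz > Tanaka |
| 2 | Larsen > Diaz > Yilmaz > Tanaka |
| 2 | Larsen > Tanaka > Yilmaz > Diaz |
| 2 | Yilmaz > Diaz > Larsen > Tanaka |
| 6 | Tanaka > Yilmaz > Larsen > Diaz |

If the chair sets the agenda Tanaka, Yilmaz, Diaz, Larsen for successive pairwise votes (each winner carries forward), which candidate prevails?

Round 1: Tanaka vs Yilmaz — 9–8, Tanaka advances.
Round 2: Tanaka vs Diaz — 8–9, Diaz advances.
Round 3: Diaz vs Larsen — 5–12, Larsen advances.
Larsen survives the agenda.

Larsen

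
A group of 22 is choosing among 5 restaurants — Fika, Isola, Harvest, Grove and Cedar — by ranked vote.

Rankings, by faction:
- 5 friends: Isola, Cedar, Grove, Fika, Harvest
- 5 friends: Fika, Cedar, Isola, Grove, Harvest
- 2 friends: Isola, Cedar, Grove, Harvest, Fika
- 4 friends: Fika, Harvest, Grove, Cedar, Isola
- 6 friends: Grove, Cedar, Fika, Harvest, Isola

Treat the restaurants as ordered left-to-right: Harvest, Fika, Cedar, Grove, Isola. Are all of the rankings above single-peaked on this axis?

no

Axis positions: Harvest=1, Fika=2, Cedar=3, Grove=4, Isola=5.
Faction 1: ranking walks positions 5-3-4-2-1; Cedar is ranked above Grove even though Grove lies between Cedar and the peak Isola on the axis — preferences dip and rise again. Not single-peaked.
Faction 2: ranking walks positions 2-3-5-4-1; Isola is ranked above Grove even though Grove lies between Isola and the peak Fika on the axis — preferences dip and rise again. Not single-peaked.
Faction 3: ranking walks positions 5-3-4-1-2; Cedar is ranked above Grove even though Grove lies between Cedar and the peak Isola on the axis — preferences dip and rise again. Not single-peaked.
Faction 4: ranking walks positions 2-1-4-3-5; Grove is ranked above Cedar even though Cedar lies between Grove and the peak Fika on the axis — preferences dip and rise again. Not single-peaked.
Faction 5 (peak Grove at position 4): ranking walks positions 4-3-2-1-5, expanding outward from the peak — single-peaked.
Faction 1 violates single-peakedness, so the profile is not single-peaked on this axis.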